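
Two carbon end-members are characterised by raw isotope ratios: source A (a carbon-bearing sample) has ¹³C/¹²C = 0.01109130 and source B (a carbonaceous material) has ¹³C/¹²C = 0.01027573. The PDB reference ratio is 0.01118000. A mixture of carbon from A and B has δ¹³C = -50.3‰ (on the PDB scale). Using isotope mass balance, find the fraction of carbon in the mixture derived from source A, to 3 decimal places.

0.419

δ_A = (0.01109130/0.01118000 − 1)×1000 = (0.992066 − 1)×1000 = -7.934‰
δ_B = (0.01027573/0.01118000 − 1)×1000 = (0.919117 − 1)×1000 = -80.883‰
f_A = (δ_mix − δ_B)/(δ_A − δ_B) = (-50.3 − (-80.883))/(-7.934 − (-80.883))
f_A = 30.583 / 72.949 = 0.4192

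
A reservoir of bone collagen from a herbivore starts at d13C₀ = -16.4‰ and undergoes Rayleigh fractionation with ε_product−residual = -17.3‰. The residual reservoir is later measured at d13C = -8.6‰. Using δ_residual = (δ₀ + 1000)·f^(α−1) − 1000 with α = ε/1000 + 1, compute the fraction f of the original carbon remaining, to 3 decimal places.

α − 1 = ε/1000 = -0.0173
(δ_res + 1000)/(δ₀ + 1000) = (-8.6 + 1000)/(-16.4 + 1000) = 991.4/983.6 = 1.007930
f = 1.007930^(1/-0.0173) = exp(ln(1.007930)/-0.0173) = exp(0.00790/-0.0173)
f = exp(-0.4566) = 0.6334

0.633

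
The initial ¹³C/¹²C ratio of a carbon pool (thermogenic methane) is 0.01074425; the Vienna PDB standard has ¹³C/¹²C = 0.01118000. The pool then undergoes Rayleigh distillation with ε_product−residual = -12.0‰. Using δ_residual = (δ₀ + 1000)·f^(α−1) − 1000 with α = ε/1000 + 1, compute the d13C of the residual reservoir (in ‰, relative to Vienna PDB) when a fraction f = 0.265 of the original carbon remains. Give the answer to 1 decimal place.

δ₀ = (0.01074425/0.01118000 − 1)×1000 = (0.961024 − 1)×1000 = -38.976‰
α − 1 = ε/1000 = -0.0120
f^(α−1) = 0.265^(-0.0120) = 1.016064
δ_res = (-38.976 + 1000) × 1.016064 − 1000 = 976.462 − 1000 = -23.54‰

-23.5‰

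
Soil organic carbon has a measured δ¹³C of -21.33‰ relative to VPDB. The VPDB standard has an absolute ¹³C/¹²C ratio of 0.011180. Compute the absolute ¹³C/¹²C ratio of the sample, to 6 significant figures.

R_sample = R_standard × (δ¹³C/1000 + 1)
R_sample = 0.011180 × (-21.33/1000 + 1) = 0.011180 × 0.978670
R_sample = 0.0109415

0.0109415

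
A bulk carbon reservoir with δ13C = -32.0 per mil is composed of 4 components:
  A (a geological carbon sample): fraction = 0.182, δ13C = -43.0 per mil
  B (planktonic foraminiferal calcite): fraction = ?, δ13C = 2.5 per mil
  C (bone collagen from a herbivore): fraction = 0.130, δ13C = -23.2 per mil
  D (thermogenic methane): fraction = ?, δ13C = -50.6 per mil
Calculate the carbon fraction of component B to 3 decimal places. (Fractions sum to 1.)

Let f_B and f_D be the unknown fractions; fractions sum to 1 so f_B + f_D = 0.688.
Mass balance: Σ fᵢ·δᵢ = δ_bulk ⇒ f_B·(2.5) + f_D·(-50.6) = -32.0 − (-10.842) = -21.158
Substitute f_D = 0.688 − f_B:
f_B·(2.5 − -50.6) = -21.158 − 0.688×(-50.6) = 13.655
f_B = 13.655 / 53.1 = 0.2572

0.257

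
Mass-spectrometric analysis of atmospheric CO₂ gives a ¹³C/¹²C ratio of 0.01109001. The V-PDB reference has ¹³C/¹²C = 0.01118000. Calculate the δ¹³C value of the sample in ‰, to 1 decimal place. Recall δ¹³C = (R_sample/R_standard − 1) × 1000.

δ¹³C = (R_sample / R_standard − 1) × 1000
R_sample / R_standard = 0.01109001 / 0.01118000 = 0.991951
δ¹³C = (0.991951 − 1) × 1000 = -8.05‰

-8.0‰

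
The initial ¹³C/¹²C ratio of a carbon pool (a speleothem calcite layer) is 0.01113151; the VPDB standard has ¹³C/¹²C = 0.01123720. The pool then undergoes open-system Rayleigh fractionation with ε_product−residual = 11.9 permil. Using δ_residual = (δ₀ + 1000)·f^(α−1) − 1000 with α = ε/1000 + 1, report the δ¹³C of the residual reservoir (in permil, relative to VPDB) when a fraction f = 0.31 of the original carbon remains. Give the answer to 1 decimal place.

-23.1 permil

δ₀ = (0.01113151/0.01123720 − 1)×1000 = (0.990595 − 1)×1000 = -9.405 permil
α − 1 = ε/1000 = 0.0119
f^(α−1) = 0.31^(0.0119) = 0.986160
δ_res = (-9.405 + 1000) × 0.986160 − 1000 = 976.884 − 1000 = -23.12 permil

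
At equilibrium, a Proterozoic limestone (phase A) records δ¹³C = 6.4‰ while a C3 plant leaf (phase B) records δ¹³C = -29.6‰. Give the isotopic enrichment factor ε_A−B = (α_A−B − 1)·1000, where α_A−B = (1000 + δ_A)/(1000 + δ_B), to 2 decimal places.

α_A−B = (1000 + 6.4) / (1000 + -29.6) = 1006.4 / 970.4 = 1.037098
ε_A−B = (1.037098 − 1) × 1000 = 37.098‰
(The approximation ε ≈ δ_A − δ_B would give 36.0‰.)

37.10‰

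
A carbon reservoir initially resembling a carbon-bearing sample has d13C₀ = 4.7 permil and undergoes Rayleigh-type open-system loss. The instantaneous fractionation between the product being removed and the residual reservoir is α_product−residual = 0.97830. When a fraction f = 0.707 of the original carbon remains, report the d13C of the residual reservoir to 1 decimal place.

Rayleigh residual: δ_res = (δ₀ + 1000)·f^(α−1) − 1000
α − 1 = -0.02170
f^(α−1) = 0.707^(-0.02170) = 1.007552
δ_res = (4.7 + 1000) × 1.007552 − 1000 = 1012.288 − 1000 = 12.29 permil

12.3 permil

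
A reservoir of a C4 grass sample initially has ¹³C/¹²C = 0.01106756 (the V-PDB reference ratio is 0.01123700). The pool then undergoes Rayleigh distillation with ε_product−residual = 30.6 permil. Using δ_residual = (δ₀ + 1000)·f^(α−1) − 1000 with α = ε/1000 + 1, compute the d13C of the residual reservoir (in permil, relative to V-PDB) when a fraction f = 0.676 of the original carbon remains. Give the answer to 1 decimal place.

-26.8 permil

δ₀ = (0.01106756/0.01123700 − 1)×1000 = (0.984921 − 1)×1000 = -15.079 permil
α − 1 = ε/1000 = 0.0306
f^(α−1) = 0.676^(0.0306) = 0.988090
δ_res = (-15.079 + 1000) × 0.988090 − 1000 = 973.191 − 1000 = -26.81 permil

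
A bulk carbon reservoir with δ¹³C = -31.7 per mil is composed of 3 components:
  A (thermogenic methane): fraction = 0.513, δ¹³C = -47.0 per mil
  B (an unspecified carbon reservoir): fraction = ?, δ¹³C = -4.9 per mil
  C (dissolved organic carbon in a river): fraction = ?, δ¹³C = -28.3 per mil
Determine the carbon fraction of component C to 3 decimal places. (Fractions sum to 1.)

Let f_C and f_B be the unknown fractions; fractions sum to 1 so f_C + f_B = 0.487.
Mass balance: Σ fᵢ·δᵢ = δ_bulk ⇒ f_C·(-28.3) + f_B·(-4.9) = -31.7 − (-24.111) = -7.589
Substitute f_B = 0.487 − f_C:
f_C·(-28.3 − -4.9) = -7.589 − 0.487×(-4.9) = -5.203
f_C = -5.203 / -23.4 = 0.2223

0.222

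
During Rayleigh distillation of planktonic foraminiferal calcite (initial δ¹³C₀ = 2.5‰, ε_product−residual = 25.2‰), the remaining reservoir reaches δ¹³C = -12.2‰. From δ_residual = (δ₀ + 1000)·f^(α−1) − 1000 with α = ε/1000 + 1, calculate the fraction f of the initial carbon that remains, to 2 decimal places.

0.56

α − 1 = ε/1000 = 0.0252
(δ_res + 1000)/(δ₀ + 1000) = (-12.2 + 1000)/(2.5 + 1000) = 987.8/1002.5 = 0.985337
f = 0.985337^(1/0.0252) = exp(ln(0.985337)/0.0252) = exp(-0.01477/0.0252)
f = exp(-0.5862) = 0.5564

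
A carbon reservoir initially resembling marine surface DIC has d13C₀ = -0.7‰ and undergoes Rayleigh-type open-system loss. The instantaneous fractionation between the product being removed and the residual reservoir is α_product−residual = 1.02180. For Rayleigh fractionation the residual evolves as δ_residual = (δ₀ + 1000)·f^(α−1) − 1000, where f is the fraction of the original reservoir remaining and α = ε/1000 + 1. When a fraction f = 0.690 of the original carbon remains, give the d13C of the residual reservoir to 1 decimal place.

-8.8‰

Rayleigh residual: δ_res = (δ₀ + 1000)·f^(α−1) − 1000
α − 1 = 0.02180
f^(α−1) = 0.690^(0.02180) = 0.991943
δ_res = (-0.7 + 1000) × 0.991943 − 1000 = 991.249 − 1000 = -8.75‰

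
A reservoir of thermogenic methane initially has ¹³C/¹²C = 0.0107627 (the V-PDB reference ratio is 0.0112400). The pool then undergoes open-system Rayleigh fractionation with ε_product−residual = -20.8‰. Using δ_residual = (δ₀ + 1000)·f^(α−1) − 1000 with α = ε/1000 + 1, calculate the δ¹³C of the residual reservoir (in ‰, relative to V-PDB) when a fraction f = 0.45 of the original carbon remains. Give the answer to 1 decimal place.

δ₀ = (0.0107627/0.0112400 − 1)×1000 = (0.957536 − 1)×1000 = -42.464‰
α − 1 = ε/1000 = -0.0208
f^(α−1) = 0.45^(-0.0208) = 1.016748
δ_res = (-42.464 + 1000) × 1.016748 − 1000 = 973.572 − 1000 = -26.43‰

-26.4‰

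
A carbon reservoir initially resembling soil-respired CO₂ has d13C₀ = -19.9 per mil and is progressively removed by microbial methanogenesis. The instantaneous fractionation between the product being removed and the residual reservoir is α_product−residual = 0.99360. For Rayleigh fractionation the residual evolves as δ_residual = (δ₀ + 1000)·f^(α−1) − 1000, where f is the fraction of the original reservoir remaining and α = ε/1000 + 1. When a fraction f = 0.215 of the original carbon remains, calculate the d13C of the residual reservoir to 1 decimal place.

-10.2 per mil

Rayleigh residual: δ_res = (δ₀ + 1000)·f^(α−1) − 1000
α − 1 = -0.00640
f^(α−1) = 0.215^(-0.00640) = 1.009886
δ_res = (-19.9 + 1000) × 1.009886 − 1000 = 989.789 − 1000 = -10.21 per mil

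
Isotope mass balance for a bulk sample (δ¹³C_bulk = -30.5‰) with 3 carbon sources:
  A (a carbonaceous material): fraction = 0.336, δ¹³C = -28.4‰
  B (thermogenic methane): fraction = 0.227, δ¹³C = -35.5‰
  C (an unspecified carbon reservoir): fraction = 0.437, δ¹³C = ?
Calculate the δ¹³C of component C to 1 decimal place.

-29.5‰

Isotope mass balance: δ_bulk = Σ fᵢ·δᵢ.
-30.5 = 0.336×(-28.4) + 0.227×(-35.5) + 0.437×δ_C
0.437·δ_C = -30.5 − (-17.601) = -12.899
δ_C = -12.899 / 0.437 = -29.52‰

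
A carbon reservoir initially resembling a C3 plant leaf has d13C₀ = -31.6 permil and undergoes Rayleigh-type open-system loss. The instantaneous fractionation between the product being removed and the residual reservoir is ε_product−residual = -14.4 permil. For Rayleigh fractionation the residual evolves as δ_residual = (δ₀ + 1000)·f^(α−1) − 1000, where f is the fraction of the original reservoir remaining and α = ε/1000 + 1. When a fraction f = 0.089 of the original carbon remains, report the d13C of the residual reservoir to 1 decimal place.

Rayleigh residual: δ_res = (δ₀ + 1000)·f^(α−1) − 1000
α = ε/1000 + 1 = 0.98560, so α − 1 = -0.01440
f^(α−1) = 0.089^(-0.01440) = 1.035449
δ_res = (-31.6 + 1000) × 1.035449 − 1000 = 1002.729 − 1000 = 2.73 permil

2.7 permil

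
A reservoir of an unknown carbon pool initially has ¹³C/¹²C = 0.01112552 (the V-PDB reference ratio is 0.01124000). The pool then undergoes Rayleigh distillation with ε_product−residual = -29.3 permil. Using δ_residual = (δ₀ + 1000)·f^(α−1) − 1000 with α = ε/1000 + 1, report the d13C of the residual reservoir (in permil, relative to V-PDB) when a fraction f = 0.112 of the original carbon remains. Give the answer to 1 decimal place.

δ₀ = (0.01112552/0.01124000 − 1)×1000 = (0.989815 − 1)×1000 = -10.185 permil
α − 1 = ε/1000 = -0.0293
f^(α−1) = 0.112^(-0.0293) = 1.066247
δ_res = (-10.185 + 1000) × 1.066247 − 1000 = 1055.387 − 1000 = 55.39 permil

55.4 permil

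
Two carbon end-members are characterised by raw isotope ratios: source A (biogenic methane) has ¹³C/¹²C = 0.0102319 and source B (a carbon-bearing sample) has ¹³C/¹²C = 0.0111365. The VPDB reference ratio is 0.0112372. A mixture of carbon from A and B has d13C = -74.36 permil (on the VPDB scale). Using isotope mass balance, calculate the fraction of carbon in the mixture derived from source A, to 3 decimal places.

0.812

δ_A = (0.0102319/0.0112372 − 1)×1000 = (0.910538 − 1)×1000 = -89.462 permil
δ_B = (0.0111365/0.0112372 − 1)×1000 = (0.991039 − 1)×1000 = -8.961 permil
f_A = (δ_mix − δ_B)/(δ_A − δ_B) = (-74.36 − (-8.961))/(-89.462 − (-8.961))
f_A = -65.399 / -80.500 = 0.8124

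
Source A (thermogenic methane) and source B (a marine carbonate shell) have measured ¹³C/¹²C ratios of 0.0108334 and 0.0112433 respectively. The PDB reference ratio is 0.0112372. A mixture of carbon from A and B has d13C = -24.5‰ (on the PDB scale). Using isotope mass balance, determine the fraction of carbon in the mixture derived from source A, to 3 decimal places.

δ_A = (0.0108334/0.0112372 − 1)×1000 = (0.964066 − 1)×1000 = -35.934‰
δ_B = (0.0112433/0.0112372 − 1)×1000 = (1.000543 − 1)×1000 = 0.543‰
f_A = (δ_mix − δ_B)/(δ_A − δ_B) = (-24.5 − (0.543))/(-35.934 − (0.543))
f_A = -25.043 / -36.477 = 0.6865

0.687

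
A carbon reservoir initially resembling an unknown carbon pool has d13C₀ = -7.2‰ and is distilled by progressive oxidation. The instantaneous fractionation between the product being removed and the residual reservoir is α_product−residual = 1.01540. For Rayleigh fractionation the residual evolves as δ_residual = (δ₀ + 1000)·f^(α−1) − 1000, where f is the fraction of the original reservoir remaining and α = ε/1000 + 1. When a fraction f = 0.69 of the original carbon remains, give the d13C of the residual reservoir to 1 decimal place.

Rayleigh residual: δ_res = (δ₀ + 1000)·f^(α−1) − 1000
α − 1 = 0.01540
f^(α−1) = 0.69^(0.01540) = 0.994302
δ_res = (-7.2 + 1000) × 0.994302 − 1000 = 987.143 − 1000 = -12.86‰

-12.9‰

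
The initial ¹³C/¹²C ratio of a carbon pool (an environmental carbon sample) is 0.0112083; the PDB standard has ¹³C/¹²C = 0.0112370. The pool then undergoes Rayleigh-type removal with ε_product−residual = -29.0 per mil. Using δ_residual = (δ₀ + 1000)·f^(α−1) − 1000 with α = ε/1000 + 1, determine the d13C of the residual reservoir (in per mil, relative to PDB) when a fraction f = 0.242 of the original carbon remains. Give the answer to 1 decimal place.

δ₀ = (0.0112083/0.0112370 − 1)×1000 = (0.997446 − 1)×1000 = -2.554 per mil
α − 1 = ε/1000 = -0.0290
f^(α−1) = 0.242^(-0.0290) = 1.042004
δ_res = (-2.554 + 1000) × 1.042004 − 1000 = 1039.343 − 1000 = 39.34 per mil

39.3 per mil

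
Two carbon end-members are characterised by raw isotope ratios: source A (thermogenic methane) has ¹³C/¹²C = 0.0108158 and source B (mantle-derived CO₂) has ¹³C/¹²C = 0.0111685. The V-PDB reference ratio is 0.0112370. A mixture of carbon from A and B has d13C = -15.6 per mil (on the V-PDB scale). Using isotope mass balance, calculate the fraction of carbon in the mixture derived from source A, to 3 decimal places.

δ_A = (0.0108158/0.0112370 − 1)×1000 = (0.962517 − 1)×1000 = -37.483 per mil
δ_B = (0.0111685/0.0112370 − 1)×1000 = (0.993904 − 1)×1000 = -6.096 per mil
f_A = (δ_mix − δ_B)/(δ_A − δ_B) = (-15.6 − (-6.096))/(-37.483 − (-6.096))
f_A = -9.504 / -31.387 = 0.3028

0.303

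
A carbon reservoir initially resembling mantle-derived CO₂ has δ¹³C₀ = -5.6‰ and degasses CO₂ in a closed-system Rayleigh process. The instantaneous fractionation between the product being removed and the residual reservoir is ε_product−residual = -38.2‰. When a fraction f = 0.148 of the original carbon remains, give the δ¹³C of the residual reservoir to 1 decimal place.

69.7‰

Rayleigh residual: δ_res = (δ₀ + 1000)·f^(α−1) − 1000
α = ε/1000 + 1 = 0.96180, so α − 1 = -0.03820
f^(α−1) = 0.148^(-0.03820) = 1.075712
δ_res = (-5.6 + 1000) × 1.075712 − 1000 = 1069.688 − 1000 = 69.69‰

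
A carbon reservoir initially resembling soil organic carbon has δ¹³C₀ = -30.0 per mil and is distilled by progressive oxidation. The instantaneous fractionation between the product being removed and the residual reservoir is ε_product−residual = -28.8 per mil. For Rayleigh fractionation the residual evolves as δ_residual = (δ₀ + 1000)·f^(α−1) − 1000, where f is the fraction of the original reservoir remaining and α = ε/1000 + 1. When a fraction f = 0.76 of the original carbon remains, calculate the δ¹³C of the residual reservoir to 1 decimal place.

-22.3 per mil

Rayleigh residual: δ_res = (δ₀ + 1000)·f^(α−1) − 1000
α = ε/1000 + 1 = 0.97120, so α − 1 = -0.02880
f^(α−1) = 0.76^(-0.02880) = 1.007935
δ_res = (-30.0 + 1000) × 1.007935 − 1000 = 977.697 − 1000 = -22.30 per mil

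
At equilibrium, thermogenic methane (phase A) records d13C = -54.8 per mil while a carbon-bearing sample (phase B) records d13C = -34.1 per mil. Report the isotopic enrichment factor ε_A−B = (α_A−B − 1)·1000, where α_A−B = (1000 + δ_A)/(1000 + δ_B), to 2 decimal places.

-21.43 per mil

α_A−B = (1000 + -54.8) / (1000 + -34.1) = 945.2 / 965.9 = 0.978569
ε_A−B = (0.978569 − 1) × 1000 = -21.431 per mil
(The approximation ε ≈ δ_A − δ_B would give -20.7 per mil.)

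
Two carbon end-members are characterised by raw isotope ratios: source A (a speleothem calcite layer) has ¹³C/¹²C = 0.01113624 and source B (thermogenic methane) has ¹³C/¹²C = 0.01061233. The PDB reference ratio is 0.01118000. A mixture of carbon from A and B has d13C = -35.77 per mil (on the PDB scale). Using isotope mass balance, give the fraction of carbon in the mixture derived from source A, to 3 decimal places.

0.320

δ_A = (0.01113624/0.01118000 − 1)×1000 = (0.996086 − 1)×1000 = -3.914 per mil
δ_B = (0.01061233/0.01118000 − 1)×1000 = (0.949225 − 1)×1000 = -50.775 per mil
f_A = (δ_mix − δ_B)/(δ_A − δ_B) = (-35.77 − (-50.775))/(-3.914 − (-50.775))
f_A = 15.005 / 46.861 = 0.3202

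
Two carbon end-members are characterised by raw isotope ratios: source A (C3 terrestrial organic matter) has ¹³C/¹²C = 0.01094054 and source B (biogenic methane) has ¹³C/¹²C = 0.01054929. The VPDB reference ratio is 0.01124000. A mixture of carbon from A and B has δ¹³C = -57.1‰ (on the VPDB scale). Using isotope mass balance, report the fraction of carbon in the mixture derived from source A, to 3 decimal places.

δ_A = (0.01094054/0.01124000 − 1)×1000 = (0.973358 − 1)×1000 = -26.642‰
δ_B = (0.01054929/0.01124000 − 1)×1000 = (0.938549 − 1)×1000 = -61.451‰
f_A = (δ_mix − δ_B)/(δ_A − δ_B) = (-57.1 − (-61.451))/(-26.642 − (-61.451))
f_A = 4.351 / 34.809 = 0.1250

0.125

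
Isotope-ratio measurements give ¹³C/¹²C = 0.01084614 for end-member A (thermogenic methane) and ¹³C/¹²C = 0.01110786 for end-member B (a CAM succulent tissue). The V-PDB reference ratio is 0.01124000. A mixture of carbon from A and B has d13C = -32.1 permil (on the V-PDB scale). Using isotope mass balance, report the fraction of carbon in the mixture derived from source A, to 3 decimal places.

δ_A = (0.01084614/0.01124000 − 1)×1000 = (0.964959 − 1)×1000 = -35.041 permil
δ_B = (0.01110786/0.01124000 − 1)×1000 = (0.988244 − 1)×1000 = -11.756 permil
f_A = (δ_mix − δ_B)/(δ_A − δ_B) = (-32.1 − (-11.756))/(-35.041 − (-11.756))
f_A = -20.344 / -23.285 = 0.8737

0.874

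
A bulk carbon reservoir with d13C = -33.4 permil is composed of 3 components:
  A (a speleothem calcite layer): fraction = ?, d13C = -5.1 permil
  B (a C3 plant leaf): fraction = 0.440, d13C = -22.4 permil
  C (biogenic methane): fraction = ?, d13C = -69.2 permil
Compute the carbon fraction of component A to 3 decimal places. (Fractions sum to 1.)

Let f_A and f_C be the unknown fractions; fractions sum to 1 so f_A + f_C = 0.560.
Mass balance: Σ fᵢ·δᵢ = δ_bulk ⇒ f_A·(-5.1) + f_C·(-69.2) = -33.4 − (-9.856) = -23.544
Substitute f_C = 0.560 − f_A:
f_A·(-5.1 − -69.2) = -23.544 − 0.560×(-69.2) = 15.208
f_A = 15.208 / 64.1 = 0.2373

0.237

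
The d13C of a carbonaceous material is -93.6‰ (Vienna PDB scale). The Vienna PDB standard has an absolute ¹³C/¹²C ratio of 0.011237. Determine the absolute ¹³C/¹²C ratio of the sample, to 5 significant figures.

R_sample = R_standard × (d13C/1000 + 1)
R_sample = 0.011237 × (-93.6/1000 + 1) = 0.011237 × 0.906400
R_sample = 0.0101852

0.010185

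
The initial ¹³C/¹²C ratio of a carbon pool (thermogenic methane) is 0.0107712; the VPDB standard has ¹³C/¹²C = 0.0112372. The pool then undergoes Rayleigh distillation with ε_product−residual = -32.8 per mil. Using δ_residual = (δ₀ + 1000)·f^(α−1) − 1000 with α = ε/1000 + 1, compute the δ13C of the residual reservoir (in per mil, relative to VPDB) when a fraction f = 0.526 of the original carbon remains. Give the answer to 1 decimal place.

δ₀ = (0.0107712/0.0112372 − 1)×1000 = (0.958531 − 1)×1000 = -41.469 per mil
α − 1 = ε/1000 = -0.0328
f^(α−1) = 0.526^(-0.0328) = 1.021296
δ_res = (-41.469 + 1000) × 1.021296 − 1000 = 978.944 − 1000 = -21.06 per mil

-21.1 per mil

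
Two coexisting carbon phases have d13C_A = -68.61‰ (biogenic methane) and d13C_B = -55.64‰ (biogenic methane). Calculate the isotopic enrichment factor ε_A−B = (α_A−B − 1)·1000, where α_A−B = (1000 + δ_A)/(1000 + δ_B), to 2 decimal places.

-13.73‰

α_A−B = (1000 + -68.61) / (1000 + -55.64) = 931.39 / 944.36 = 0.986266
ε_A−B = (0.986266 − 1) × 1000 = -13.734‰
(The approximation ε ≈ δ_A − δ_B would give -12.97‰.)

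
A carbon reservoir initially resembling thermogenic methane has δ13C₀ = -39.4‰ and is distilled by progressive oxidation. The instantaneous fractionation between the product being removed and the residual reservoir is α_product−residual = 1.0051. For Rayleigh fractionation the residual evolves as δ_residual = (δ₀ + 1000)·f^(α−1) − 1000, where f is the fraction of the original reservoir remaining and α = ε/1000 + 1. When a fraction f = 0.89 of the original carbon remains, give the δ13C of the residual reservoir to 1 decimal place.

Rayleigh residual: δ_res = (δ₀ + 1000)·f^(α−1) − 1000
α − 1 = 0.00510
f^(α−1) = 0.89^(0.00510) = 0.999406
δ_res = (-39.4 + 1000) × 0.999406 − 1000 = 960.029 − 1000 = -39.97‰

-40.0‰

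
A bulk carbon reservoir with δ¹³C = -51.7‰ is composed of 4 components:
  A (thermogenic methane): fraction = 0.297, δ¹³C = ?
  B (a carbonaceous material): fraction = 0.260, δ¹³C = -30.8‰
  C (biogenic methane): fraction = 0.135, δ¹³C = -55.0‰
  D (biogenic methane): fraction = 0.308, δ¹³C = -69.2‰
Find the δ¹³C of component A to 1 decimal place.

Isotope mass balance: δ_bulk = Σ fᵢ·δᵢ.
-51.7 = 0.297×δ_A + 0.260×(-30.8) + 0.135×(-55.0) + 0.308×(-69.2)
0.297·δ_A = -51.7 − (-36.747) = -14.953
δ_A = -14.953 / 0.297 = -50.35‰

-50.3‰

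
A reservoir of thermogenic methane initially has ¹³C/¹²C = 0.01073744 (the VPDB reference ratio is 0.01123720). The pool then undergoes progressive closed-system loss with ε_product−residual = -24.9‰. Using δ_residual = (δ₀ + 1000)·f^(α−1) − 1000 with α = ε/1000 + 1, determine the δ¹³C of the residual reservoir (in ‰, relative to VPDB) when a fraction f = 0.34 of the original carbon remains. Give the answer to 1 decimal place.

δ₀ = (0.01073744/0.01123720 − 1)×1000 = (0.955526 − 1)×1000 = -44.474‰
α − 1 = ε/1000 = -0.0249
f^(α−1) = 0.34^(-0.0249) = 1.027226
δ_res = (-44.474 + 1000) × 1.027226 − 1000 = 981.542 − 1000 = -18.46‰

-18.5‰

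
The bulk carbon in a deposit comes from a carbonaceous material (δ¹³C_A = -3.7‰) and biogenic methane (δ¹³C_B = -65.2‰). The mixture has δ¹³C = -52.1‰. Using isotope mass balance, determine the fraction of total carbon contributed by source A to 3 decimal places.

δ_mix = f_A·δ_A + (1 − f_A)·δ_B  ⇒  f_A = (δ_mix − δ_B)/(δ_A − δ_B)
f_A = (-52.1 − (-65.2)) / (-3.7 − (-65.2))
f_A = 13.1 / 61.5 = 0.2130

0.213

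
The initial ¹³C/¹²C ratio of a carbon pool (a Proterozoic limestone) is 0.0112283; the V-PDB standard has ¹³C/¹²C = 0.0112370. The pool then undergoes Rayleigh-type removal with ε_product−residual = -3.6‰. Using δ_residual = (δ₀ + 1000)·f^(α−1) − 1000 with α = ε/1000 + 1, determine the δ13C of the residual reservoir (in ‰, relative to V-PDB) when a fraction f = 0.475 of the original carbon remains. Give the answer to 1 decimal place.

δ₀ = (0.0112283/0.0112370 − 1)×1000 = (0.999226 − 1)×1000 = -0.774‰
α − 1 = ε/1000 = -0.0036
f^(α−1) = 0.475^(-0.0036) = 1.002684
δ_res = (-0.774 + 1000) × 1.002684 − 1000 = 1001.907 − 1000 = 1.91‰

1.9‰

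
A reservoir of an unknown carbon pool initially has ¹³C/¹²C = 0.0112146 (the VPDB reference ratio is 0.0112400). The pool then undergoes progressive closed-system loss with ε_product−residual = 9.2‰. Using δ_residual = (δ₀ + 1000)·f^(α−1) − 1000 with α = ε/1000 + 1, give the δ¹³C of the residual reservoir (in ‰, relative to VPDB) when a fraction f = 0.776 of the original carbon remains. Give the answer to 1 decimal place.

-4.6‰

δ₀ = (0.0112146/0.0112400 − 1)×1000 = (0.997740 − 1)×1000 = -2.260‰
α − 1 = ε/1000 = 0.0092
f^(α−1) = 0.776^(0.0092) = 0.997670
δ_res = (-2.260 + 1000) × 0.997670 − 1000 = 995.415 − 1000 = -4.58‰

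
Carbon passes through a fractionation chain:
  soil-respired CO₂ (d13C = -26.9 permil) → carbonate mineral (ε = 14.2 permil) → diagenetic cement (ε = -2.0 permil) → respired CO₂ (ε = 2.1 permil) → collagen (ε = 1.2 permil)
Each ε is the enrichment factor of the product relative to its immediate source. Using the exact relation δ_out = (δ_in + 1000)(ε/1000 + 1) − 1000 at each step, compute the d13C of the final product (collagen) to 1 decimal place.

step 1: δ = (-26.90 + 1000)·(14.2/1000 + 1) − 1000 = -13.08 permil
step 2: δ = (-13.08 + 1000)·(-2.0/1000 + 1) − 1000 = -15.06 permil
step 3: δ = (-15.06 + 1000)·(2.1/1000 + 1) − 1000 = -12.99 permil
step 4: δ = (-12.99 + 1000)·(1.2/1000 + 1) − 1000 = -11.80 permil

-11.8 permil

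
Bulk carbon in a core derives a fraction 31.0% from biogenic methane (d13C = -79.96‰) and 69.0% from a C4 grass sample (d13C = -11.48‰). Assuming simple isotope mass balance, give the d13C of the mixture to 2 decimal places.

δ_mix = f_A·δ_A + f_B·δ_B
δ_mix = 0.310 × (-79.96) + 0.690 × (-11.48)
δ_mix = -24.788 + -7.921 = -32.709‰

-32.71‰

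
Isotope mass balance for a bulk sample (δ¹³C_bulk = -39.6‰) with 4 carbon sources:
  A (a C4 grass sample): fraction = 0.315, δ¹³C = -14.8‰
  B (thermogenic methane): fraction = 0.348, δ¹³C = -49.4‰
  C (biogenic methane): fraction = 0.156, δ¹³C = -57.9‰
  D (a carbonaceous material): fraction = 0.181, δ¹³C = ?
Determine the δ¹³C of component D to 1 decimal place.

Isotope mass balance: δ_bulk = Σ fᵢ·δᵢ.
-39.6 = 0.315×(-14.8) + 0.348×(-49.4) + 0.156×(-57.9) + 0.181×δ_D
0.181·δ_D = -39.6 − (-30.886) = -8.714
δ_D = -8.714 / 0.181 = -48.15‰

-48.1‰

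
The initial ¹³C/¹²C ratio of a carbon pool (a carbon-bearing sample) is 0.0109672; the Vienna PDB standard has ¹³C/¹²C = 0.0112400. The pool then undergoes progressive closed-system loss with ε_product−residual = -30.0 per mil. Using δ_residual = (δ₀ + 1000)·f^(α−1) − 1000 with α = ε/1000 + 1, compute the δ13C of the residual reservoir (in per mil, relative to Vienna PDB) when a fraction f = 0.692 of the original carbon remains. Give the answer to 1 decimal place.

-13.4 per mil

δ₀ = (0.0109672/0.0112400 − 1)×1000 = (0.975730 − 1)×1000 = -24.270 per mil
α − 1 = ε/1000 = -0.0300
f^(α−1) = 0.692^(-0.0300) = 1.011106
δ_res = (-24.270 + 1000) × 1.011106 − 1000 = 986.566 − 1000 = -13.43 per mil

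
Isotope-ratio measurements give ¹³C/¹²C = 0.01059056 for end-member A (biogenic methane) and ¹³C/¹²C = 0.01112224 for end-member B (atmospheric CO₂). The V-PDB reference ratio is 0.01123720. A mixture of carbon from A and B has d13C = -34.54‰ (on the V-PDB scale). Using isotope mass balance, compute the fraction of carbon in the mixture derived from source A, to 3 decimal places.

δ_A = (0.01059056/0.01123720 − 1)×1000 = (0.942455 − 1)×1000 = -57.545‰
δ_B = (0.01112224/0.01123720 − 1)×1000 = (0.989770 − 1)×1000 = -10.230‰
f_A = (δ_mix − δ_B)/(δ_A − δ_B) = (-34.54 − (-10.230))/(-57.545 − (-10.230))
f_A = -24.310 / -47.314 = 0.5138

0.514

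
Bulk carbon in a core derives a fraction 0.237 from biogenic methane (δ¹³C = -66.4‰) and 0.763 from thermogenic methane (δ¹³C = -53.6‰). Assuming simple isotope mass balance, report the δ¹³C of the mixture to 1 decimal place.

-56.6‰

δ_mix = f_A·δ_A + f_B·δ_B
δ_mix = 0.237 × (-66.4) + 0.763 × (-53.6)
δ_mix = -15.74 + -40.90 = -56.63‰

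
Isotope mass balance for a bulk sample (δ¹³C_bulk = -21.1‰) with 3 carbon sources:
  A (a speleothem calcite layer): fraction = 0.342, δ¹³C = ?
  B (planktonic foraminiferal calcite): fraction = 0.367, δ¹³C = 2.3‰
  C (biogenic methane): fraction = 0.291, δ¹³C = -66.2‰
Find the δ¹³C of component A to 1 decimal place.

-7.8‰

Isotope mass balance: δ_bulk = Σ fᵢ·δᵢ.
-21.1 = 0.342×δ_A + 0.367×(2.3) + 0.291×(-66.2)
0.342·δ_A = -21.1 − (-18.420) = -2.680
δ_A = -2.680 / 0.342 = -7.84‰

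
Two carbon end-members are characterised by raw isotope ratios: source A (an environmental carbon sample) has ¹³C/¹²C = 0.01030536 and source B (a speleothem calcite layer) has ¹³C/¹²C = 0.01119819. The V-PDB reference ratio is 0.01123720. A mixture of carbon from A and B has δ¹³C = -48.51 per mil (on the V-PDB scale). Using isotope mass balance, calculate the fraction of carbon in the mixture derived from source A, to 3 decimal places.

0.567

δ_A = (0.01030536/0.01123720 − 1)×1000 = (0.917075 − 1)×1000 = -82.925 per mil
δ_B = (0.01119819/0.01123720 − 1)×1000 = (0.996528 − 1)×1000 = -3.472 per mil
f_A = (δ_mix − δ_B)/(δ_A − δ_B) = (-48.51 − (-3.472))/(-82.925 − (-3.472))
f_A = -45.038 / -79.453 = 0.5669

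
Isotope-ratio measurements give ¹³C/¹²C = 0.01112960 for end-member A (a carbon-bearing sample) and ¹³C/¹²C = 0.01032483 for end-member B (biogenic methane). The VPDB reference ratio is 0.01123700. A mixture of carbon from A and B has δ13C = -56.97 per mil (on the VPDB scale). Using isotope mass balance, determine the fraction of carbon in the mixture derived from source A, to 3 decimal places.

δ_A = (0.01112960/0.01123700 − 1)×1000 = (0.990442 − 1)×1000 = -9.558 per mil
δ_B = (0.01032483/0.01123700 − 1)×1000 = (0.918824 − 1)×1000 = -81.176 per mil
f_A = (δ_mix − δ_B)/(δ_A − δ_B) = (-56.97 − (-81.176))/(-9.558 − (-81.176))
f_A = 24.206 / 71.618 = 0.3380

0.338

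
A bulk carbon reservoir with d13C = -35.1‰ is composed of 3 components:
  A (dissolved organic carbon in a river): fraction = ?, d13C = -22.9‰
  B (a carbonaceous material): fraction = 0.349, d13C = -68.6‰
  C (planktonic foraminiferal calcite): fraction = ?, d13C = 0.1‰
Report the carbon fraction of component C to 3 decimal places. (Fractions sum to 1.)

Let f_C and f_A be the unknown fractions; fractions sum to 1 so f_C + f_A = 0.651.
Mass balance: Σ fᵢ·δᵢ = δ_bulk ⇒ f_C·(0.1) + f_A·(-22.9) = -35.1 − (-23.941) = -11.159
Substitute f_A = 0.651 − f_C:
f_C·(0.1 − -22.9) = -11.159 − 0.651×(-22.9) = 3.749
f_C = 3.749 / 23.0 = 0.1630

0.163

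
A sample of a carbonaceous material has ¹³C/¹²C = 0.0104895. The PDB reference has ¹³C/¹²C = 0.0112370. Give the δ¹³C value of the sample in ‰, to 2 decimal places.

δ¹³C = (R_sample / R_standard − 1) × 1000
R_sample / R_standard = 0.0104895 / 0.0112370 = 0.933479
δ¹³C = (0.933479 − 1) × 1000 = -66.521‰

-66.52‰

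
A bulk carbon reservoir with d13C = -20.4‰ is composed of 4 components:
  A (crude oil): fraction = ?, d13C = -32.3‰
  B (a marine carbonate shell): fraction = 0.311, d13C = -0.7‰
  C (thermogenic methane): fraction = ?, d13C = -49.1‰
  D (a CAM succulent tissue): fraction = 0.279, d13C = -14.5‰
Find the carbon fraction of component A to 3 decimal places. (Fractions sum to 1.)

Let f_A and f_C be the unknown fractions; fractions sum to 1 so f_A + f_C = 0.410.
Mass balance: Σ fᵢ·δᵢ = δ_bulk ⇒ f_A·(-32.3) + f_C·(-49.1) = -20.4 − (-4.263) = -16.137
Substitute f_C = 0.410 − f_A:
f_A·(-32.3 − -49.1) = -16.137 − 0.410×(-49.1) = 3.994
f_A = 3.994 / 16.8 = 0.2378

0.238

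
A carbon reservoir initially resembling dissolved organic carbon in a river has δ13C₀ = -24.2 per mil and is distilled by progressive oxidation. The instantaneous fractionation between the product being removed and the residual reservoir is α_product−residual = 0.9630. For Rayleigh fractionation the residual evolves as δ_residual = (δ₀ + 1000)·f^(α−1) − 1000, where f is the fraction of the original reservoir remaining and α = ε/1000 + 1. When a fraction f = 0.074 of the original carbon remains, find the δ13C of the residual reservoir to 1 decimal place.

Rayleigh residual: δ_res = (δ₀ + 1000)·f^(α−1) − 1000
α − 1 = -0.03700
f^(α−1) = 0.074^(-0.03700) = 1.101130
δ_res = (-24.2 + 1000) × 1.101130 − 1000 = 1074.482 − 1000 = 74.48 per mil

74.5 per mil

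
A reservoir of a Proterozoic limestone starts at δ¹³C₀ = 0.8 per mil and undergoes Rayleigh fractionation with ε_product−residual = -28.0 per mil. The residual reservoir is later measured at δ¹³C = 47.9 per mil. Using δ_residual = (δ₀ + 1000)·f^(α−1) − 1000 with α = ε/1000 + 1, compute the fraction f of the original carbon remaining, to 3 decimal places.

α − 1 = ε/1000 = -0.0280
(δ_res + 1000)/(δ₀ + 1000) = (47.9 + 1000)/(0.8 + 1000) = 1047.9/1000.8 = 1.047062
f = 1.047062^(1/-0.0280) = exp(ln(1.047062)/-0.0280) = exp(0.04599/-0.0280)
f = exp(-1.6424) = 0.1935

0.194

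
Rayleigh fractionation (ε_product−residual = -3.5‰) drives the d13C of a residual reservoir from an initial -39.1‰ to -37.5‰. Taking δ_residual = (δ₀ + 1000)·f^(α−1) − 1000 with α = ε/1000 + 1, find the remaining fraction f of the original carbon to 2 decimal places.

0.62

α − 1 = ε/1000 = -0.0035
(δ_res + 1000)/(δ₀ + 1000) = (-37.5 + 1000)/(-39.1 + 1000) = 962.5/960.9 = 1.001665
f = 1.001665^(1/-0.0035) = exp(ln(1.001665)/-0.0035) = exp(0.00166/-0.0035)
f = exp(-0.4753) = 0.6217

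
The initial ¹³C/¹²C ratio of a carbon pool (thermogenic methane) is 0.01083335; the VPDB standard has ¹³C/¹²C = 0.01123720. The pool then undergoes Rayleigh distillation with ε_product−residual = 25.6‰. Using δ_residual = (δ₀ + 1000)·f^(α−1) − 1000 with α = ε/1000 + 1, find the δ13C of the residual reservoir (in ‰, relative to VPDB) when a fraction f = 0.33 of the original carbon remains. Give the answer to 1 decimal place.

δ₀ = (0.01083335/0.01123720 − 1)×1000 = (0.964061 − 1)×1000 = -35.939‰
α − 1 = ε/1000 = 0.0256
f^(α−1) = 0.33^(0.0256) = 0.972017
δ_res = (-35.939 + 1000) × 0.972017 − 1000 = 937.084 − 1000 = -62.92‰

-62.9‰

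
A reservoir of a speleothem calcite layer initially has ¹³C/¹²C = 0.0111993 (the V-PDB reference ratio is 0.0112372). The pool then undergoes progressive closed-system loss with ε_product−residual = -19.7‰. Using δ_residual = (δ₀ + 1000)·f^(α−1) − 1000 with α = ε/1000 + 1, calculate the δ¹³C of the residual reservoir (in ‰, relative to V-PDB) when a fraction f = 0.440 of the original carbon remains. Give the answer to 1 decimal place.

δ₀ = (0.0111993/0.0112372 − 1)×1000 = (0.996627 − 1)×1000 = -3.373‰
α − 1 = ε/1000 = -0.0197
f^(α−1) = 0.440^(-0.0197) = 1.016305
δ_res = (-3.373 + 1000) × 1.016305 − 1000 = 1012.877 − 1000 = 12.88‰

12.9‰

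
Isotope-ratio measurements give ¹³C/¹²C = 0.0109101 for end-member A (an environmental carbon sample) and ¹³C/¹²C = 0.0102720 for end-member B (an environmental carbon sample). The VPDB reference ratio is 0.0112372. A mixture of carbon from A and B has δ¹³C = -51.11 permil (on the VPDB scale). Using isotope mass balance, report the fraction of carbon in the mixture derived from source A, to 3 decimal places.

0.613

δ_A = (0.0109101/0.0112372 − 1)×1000 = (0.970891 − 1)×1000 = -29.109 permil
δ_B = (0.0102720/0.0112372 − 1)×1000 = (0.914107 − 1)×1000 = -85.893 permil
f_A = (δ_mix − δ_B)/(δ_A − δ_B) = (-51.11 − (-85.893))/(-29.109 − (-85.893))
f_A = 34.783 / 56.785 = 0.6125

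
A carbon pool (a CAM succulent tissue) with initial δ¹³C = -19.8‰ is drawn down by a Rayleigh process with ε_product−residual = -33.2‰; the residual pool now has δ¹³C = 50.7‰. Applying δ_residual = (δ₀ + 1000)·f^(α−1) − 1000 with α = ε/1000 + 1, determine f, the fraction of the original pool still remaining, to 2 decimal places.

0.12

α − 1 = ε/1000 = -0.0332
(δ_res + 1000)/(δ₀ + 1000) = (50.7 + 1000)/(-19.8 + 1000) = 1050.7/980.2 = 1.071924
f = 1.071924^(1/-0.0332) = exp(ln(1.071924)/-0.0332) = exp(0.06946/-0.0332)
f = exp(-2.0920) = 0.1234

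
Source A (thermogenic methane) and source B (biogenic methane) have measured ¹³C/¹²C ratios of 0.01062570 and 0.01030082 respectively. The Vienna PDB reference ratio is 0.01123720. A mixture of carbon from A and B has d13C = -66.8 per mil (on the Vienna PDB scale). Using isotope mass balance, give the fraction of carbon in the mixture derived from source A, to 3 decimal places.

0.572

δ_A = (0.01062570/0.01123720 − 1)×1000 = (0.945583 − 1)×1000 = -54.417 per mil
δ_B = (0.01030082/0.01123720 − 1)×1000 = (0.916671 − 1)×1000 = -83.329 per mil
f_A = (δ_mix − δ_B)/(δ_A − δ_B) = (-66.8 − (-83.329))/(-54.417 − (-83.329))
f_A = 16.529 / 28.911 = 0.5717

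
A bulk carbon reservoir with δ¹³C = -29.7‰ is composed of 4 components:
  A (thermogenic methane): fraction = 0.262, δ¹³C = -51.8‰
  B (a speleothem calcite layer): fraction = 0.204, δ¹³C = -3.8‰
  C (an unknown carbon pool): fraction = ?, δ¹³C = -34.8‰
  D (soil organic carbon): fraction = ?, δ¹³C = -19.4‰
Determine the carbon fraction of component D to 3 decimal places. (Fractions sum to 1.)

0.210

Let f_D and f_C be the unknown fractions; fractions sum to 1 so f_D + f_C = 0.534.
Mass balance: Σ fᵢ·δᵢ = δ_bulk ⇒ f_D·(-19.4) + f_C·(-34.8) = -29.7 − (-14.347) = -15.353
Substitute f_C = 0.534 − f_D:
f_D·(-19.4 − -34.8) = -15.353 − 0.534×(-34.8) = 3.230
f_D = 3.230 / 15.4 = 0.2097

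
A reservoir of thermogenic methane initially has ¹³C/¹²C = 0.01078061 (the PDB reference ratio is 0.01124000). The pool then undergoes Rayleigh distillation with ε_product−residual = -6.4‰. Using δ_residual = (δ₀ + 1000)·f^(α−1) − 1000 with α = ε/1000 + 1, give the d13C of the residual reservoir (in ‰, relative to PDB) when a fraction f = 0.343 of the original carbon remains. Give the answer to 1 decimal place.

-34.3‰

δ₀ = (0.01078061/0.01124000 − 1)×1000 = (0.959129 − 1)×1000 = -40.871‰
α − 1 = ε/1000 = -0.0064
f^(α−1) = 0.343^(-0.0064) = 1.006872
δ_res = (-40.871 + 1000) × 1.006872 − 1000 = 965.720 − 1000 = -34.28‰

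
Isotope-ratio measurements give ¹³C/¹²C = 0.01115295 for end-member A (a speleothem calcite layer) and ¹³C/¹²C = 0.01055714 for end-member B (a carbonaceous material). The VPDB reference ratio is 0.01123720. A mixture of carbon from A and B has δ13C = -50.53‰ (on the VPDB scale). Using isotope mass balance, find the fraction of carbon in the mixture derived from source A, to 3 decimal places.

0.188

δ_A = (0.01115295/0.01123720 − 1)×1000 = (0.992503 − 1)×1000 = -7.497‰
δ_B = (0.01055714/0.01123720 − 1)×1000 = (0.939481 − 1)×1000 = -60.519‰
f_A = (δ_mix − δ_B)/(δ_A − δ_B) = (-50.53 − (-60.519))/(-7.497 − (-60.519))
f_A = 9.989 / 53.021 = 0.1884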